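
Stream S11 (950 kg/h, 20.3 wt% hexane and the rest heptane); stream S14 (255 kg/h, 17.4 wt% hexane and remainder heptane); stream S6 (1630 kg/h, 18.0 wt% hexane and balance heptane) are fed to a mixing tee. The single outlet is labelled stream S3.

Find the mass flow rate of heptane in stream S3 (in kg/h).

2304 kg/h

heptane out = heptane in = 950×0.797 + 255×0.826 + 1630×0.820 = 2304.4 kg/h.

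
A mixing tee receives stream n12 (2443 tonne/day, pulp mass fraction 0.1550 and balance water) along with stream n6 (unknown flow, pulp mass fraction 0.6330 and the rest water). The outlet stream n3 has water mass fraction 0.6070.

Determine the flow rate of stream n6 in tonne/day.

Let n6 be the unknown flow. Total out = 2443 + n6.
water balance: 2064.3 + 0.367·n6 = 0.607·(2443 + n6)
(0.367 − 0.607)·n6 = 0.607×2443 − 2064.3 = -581.43
n6 = -581.43 / -0.240 = 2422.6 tonne/day

2423 tonne/day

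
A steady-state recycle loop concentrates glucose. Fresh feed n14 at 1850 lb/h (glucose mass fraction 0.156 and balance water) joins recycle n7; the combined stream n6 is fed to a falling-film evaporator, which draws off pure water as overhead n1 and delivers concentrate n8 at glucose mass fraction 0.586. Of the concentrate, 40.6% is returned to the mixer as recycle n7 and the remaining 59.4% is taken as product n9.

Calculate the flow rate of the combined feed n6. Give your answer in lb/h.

Overall glucose balance (none leaves overhead): glucose in fresh feed = glucose in product, i.e. 1850×0.156 = (1−0.406)·n8·0.586.
n8 = 288.6/(0.586×0.594) = 829.11 lb/h.
Recycle n7 = 0.406×829.11 = 336.62 lb/h.
Combined feed n6 = 1850 + 336.62 = 2186.6 lb/h.

2187 lb/h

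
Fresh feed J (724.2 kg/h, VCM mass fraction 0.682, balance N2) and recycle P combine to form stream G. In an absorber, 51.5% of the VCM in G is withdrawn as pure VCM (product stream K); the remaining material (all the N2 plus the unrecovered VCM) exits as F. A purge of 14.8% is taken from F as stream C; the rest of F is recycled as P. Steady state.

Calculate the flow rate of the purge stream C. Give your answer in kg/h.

N2 enters only via J and leaves only via the purge: 724.2×0.318 = 0.148×(N2 in F), and the absorber passes all N2, so N2 in G = N2 in F = 1556.1 kg/h.
VCM in G: m_A = 724.2×0.682 + (1−0.148)·(1−0.515)·m_A, so m_A = 493.9/0.5868 = 841.72 kg/h.
F = (1−0.515)×841.72 + 1556.1 = 1964.3 kg/h.
Purge C = 0.148×1964.3 = 290.71 kg/h.

290.7 kg/h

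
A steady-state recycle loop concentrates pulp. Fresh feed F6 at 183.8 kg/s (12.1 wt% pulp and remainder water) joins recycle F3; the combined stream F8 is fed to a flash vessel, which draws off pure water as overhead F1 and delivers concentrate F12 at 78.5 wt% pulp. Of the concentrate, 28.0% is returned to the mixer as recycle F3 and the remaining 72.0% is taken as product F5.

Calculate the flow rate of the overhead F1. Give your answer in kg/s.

155.5 kg/s

Overall pulp balance (none leaves overhead): pulp in fresh feed = pulp in product, i.e. 183.8×0.121 = (1−0.280)·F12·0.785.
F12 = 22.24/(0.785×0.720) = 39.349 kg/s.
Recycle F3 = 0.280×39.349 = 11.018 kg/s.
Combined feed F8 = 183.8 + 11.018 = 194.82 kg/s.
Overhead F1 = F8 − F12 = 194.82 − 39.349 = 155.47 kg/s.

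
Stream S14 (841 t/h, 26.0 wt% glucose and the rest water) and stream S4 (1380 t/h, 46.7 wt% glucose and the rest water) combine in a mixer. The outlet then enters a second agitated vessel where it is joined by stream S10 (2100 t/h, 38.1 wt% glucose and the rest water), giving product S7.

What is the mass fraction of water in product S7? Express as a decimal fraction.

Overall, product flow = 4321 t/h.
water in = 841×0.740 + 1380×0.533 + 2100×0.619 = 2657.8 t/h.
water fraction in S7 = 0.6151.

0.6151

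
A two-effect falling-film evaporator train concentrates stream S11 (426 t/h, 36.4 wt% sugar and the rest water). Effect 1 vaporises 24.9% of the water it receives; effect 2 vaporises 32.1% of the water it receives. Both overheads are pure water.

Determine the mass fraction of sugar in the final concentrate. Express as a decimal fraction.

0.5288

water in feed = 426×0.636 = 270.94 t/h.
After stage 1: water left = (1−0.249)×270.94 = 203.47; stream total = 358.54 t/h.
After stage 2: water left = (1−0.321)×203.47 = 138.16; final concentrate = 293.22 t/h.
sugar fraction = 155.06/293.22 = 0.5288.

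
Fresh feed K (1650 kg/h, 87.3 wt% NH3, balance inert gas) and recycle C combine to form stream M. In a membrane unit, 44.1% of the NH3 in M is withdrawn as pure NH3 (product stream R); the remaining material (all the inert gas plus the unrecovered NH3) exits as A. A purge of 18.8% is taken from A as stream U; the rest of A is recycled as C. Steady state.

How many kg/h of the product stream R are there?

1163 kg/h

NH3 in M: m_A = 1650×0.873 + (1−0.188)·(1−0.441)·m_A, so m_A = 1440.5/0.5461 = 2637.7 kg/h.
Product R = 0.441×2637.7 = 1163.2 kg/h.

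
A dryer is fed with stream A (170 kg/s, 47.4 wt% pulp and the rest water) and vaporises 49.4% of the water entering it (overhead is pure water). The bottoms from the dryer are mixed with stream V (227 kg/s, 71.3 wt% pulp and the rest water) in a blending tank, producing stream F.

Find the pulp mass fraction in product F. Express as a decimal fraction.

Vapour removed = 0.494×0.526×170 = 44.173 kg/s; concentrate = 125.83 kg/s.
pulp reaching the mixer = 80.58 (from concentrate) + 227×0.713 = 242.43 kg/s.
Product flow = 125.83 + 227 = 352.83 kg/s; pulp fraction = 0.687.

0.687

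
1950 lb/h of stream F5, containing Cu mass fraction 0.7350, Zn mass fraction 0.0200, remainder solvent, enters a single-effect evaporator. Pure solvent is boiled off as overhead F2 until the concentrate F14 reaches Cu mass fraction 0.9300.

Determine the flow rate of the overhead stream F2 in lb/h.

Cu is conserved: 1950×0.735 = 1433.2 lb/h all reports to the concentrate.
Concentrate = 1433.2/(target fraction) = 1541.1 lb/h.
Overhead = 1950 − 1541.1 = 408.87 lb/h.

408.9 lb/h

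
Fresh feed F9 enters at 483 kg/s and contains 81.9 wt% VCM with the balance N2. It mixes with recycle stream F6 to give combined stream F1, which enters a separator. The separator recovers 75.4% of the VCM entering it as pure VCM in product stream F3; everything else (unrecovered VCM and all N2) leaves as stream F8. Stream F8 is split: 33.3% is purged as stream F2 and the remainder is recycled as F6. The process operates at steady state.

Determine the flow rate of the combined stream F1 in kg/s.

N2 enters only via F9 and leaves only via the purge: 483×0.181 = 0.333×(N2 in F8), and the separator passes all N2, so N2 in F1 = N2 in F8 = 262.53 kg/s.
VCM in F1: m_A = 483×0.819 + (1−0.333)·(1−0.754)·m_A, so m_A = 395.58/0.8359 = 473.22 kg/s.
F1 = 473.22 + 262.53 = 735.76 kg/s.

735.8 kg/s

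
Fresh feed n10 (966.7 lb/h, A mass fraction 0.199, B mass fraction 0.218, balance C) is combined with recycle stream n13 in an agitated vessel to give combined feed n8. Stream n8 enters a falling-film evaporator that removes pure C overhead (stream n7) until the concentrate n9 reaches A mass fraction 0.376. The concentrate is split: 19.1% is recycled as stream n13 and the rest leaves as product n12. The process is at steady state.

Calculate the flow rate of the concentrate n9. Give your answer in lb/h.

Overall A balance (none leaves overhead): A in fresh feed = A in product, i.e. 966.7×0.199 = (1−0.191)·n9·0.376.
n9 = 192.37/(0.376×0.809) = 632.42 lb/h.

632.4 lb/h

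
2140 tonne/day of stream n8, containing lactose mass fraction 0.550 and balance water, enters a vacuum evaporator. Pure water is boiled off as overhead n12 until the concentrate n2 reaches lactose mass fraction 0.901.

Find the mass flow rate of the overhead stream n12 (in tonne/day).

lactose is conserved: 2140×0.550 = 1177 tonne/day all reports to the concentrate.
Concentrate = 1177/(target fraction) = 1306.3 tonne/day.
Overhead = 2140 − 1306.3 = 833.67 tonne/day.

833.7 tonne/day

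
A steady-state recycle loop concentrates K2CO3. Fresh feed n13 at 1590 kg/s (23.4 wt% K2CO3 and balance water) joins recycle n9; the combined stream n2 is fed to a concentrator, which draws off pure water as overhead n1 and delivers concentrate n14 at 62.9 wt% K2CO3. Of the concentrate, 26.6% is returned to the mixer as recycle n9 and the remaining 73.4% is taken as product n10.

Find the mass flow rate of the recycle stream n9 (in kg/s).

Overall K2CO3 balance (none leaves overhead): K2CO3 in fresh feed = K2CO3 in product, i.e. 1590×0.234 = (1−0.266)·n14·0.629.
n14 = 372.06/(0.629×0.734) = 805.87 kg/s.
Recycle n9 = 0.266×805.87 = 214.36 kg/s.

214.4 kg/s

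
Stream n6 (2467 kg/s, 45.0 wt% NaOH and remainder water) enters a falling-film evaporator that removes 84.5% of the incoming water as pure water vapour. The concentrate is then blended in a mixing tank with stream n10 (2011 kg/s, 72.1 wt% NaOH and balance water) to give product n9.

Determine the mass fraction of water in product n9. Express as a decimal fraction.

Vapour removed = 0.845×0.550×2467 = 1146.5 kg/s; concentrate = 1320.5 kg/s.
water reaching the mixer = 210.31 (from concentrate) + 2011×0.279 = 771.38 kg/s.
Product flow = 1320.5 + 2011 = 3331.5 kg/s; water fraction = 0.2315.

0.2315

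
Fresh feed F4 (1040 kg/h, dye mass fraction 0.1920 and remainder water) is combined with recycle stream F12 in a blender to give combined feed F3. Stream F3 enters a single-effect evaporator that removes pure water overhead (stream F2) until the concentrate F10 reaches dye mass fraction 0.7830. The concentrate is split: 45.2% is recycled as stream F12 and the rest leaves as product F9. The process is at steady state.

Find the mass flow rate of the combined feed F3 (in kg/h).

Overall dye balance (none leaves overhead): dye in fresh feed = dye in product, i.e. 1040×0.192 = (1−0.452)·F10·0.783.
F10 = 199.68/(0.783×0.548) = 465.36 kg/h.
Recycle F12 = 0.452×465.36 = 210.34 kg/h.
Combined feed F3 = 1040 + 210.34 = 1250.3 kg/h.

1250 kg/h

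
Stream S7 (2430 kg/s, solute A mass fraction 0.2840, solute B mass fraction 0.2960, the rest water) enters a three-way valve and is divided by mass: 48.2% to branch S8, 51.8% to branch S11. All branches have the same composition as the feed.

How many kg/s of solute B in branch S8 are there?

346.7 kg/s

Branch S8 total = 0.482×2430 = 1171.3 kg/s.
solute B in S8 = 0.296×1171.3 = 346.69 kg/s.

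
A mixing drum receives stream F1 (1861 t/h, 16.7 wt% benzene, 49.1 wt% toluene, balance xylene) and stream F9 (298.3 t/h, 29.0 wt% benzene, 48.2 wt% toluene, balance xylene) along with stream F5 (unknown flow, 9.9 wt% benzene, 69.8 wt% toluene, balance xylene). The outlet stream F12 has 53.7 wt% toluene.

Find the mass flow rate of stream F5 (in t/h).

Let F5 be the unknown flow. Total out = 2159.3 + F5.
toluene balance: 1057.5 + 0.698·F5 = 0.537·(2159.3 + F5)
(0.698 − 0.537)·F5 = 0.537×2159.3 − 1057.5 = 102.01
F5 = 102.01 / 0.161 = 633.62 t/h

633.6 t/h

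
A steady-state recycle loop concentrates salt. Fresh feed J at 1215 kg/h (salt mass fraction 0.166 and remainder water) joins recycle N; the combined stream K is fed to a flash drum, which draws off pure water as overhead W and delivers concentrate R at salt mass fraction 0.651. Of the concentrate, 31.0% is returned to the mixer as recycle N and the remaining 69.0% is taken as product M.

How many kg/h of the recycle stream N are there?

Overall salt balance (none leaves overhead): salt in fresh feed = salt in product, i.e. 1215×0.166 = (1−0.310)·R·0.651.
R = 201.69/(0.651×0.690) = 449.01 kg/h.
Recycle N = 0.310×449.01 = 139.19 kg/h.

139.2 kg/h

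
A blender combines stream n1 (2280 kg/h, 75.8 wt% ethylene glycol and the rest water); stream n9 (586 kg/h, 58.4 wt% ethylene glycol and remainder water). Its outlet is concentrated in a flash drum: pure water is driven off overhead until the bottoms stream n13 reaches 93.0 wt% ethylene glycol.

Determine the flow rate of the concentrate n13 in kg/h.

2226 kg/h

ethylene glycol entering = 2280×0.758 + 586×0.584 = 2070.5 kg/h.
All ethylene glycol reports to n13, so n13 = 2070.5/0.930 = 2226.3 kg/h.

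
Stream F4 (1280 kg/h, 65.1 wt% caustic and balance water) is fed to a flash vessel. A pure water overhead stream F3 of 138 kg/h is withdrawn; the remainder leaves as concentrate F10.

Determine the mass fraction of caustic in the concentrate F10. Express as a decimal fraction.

caustic is not removed: 1280×0.651 = 833.28 kg/h of caustic enters F10.
Concentrate = 1280 − 138 = 1142 kg/h.
Mass fraction = 833.28/1142 = 0.730.

0.730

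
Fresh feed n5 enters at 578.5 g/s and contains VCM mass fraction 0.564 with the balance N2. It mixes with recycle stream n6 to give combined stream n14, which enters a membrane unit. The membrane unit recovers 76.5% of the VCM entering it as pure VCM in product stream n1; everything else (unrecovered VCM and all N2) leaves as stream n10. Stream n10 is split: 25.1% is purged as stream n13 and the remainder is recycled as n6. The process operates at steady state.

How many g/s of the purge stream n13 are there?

275.6 g/s

N2 enters only via n5 and leaves only via the purge: 578.5×0.436 = 0.251×(N2 in n10), and the membrane unit passes all N2, so N2 in n14 = N2 in n10 = 1004.9 g/s.
VCM in n14: m_A = 578.5×0.564 + (1−0.251)·(1−0.765)·m_A, so m_A = 326.27/0.8240 = 395.97 g/s.
n10 = (1−0.765)×395.97 + 1004.9 = 1097.9 g/s.
Purge n13 = 0.251×1097.9 = 275.58 g/s.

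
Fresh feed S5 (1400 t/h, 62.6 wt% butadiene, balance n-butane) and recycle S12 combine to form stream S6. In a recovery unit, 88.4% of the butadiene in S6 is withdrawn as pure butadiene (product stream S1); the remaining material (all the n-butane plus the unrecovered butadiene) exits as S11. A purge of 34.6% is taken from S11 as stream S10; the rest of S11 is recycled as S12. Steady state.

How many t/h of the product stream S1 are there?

838.3 t/h

butadiene in S6: m_A = 1400×0.626 + (1−0.346)·(1−0.884)·m_A, so m_A = 876.4/0.9241 = 948.35 t/h.
Product S1 = 0.884×948.35 = 838.34 t/h.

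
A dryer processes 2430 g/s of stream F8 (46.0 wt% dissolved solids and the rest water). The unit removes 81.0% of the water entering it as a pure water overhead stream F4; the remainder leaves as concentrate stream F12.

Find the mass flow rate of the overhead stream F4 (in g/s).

water entering = 2430×0.540 = 1312.2 g/s; overhead removed = 0.810×1312.2 = 1062.9 g/s.

1063 g/s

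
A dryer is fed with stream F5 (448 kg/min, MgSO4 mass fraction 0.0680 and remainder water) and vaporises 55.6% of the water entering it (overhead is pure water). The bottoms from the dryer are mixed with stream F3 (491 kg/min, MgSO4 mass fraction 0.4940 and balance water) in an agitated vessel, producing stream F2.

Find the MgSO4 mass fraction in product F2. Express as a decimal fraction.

Vapour removed = 0.556×0.932×448 = 232.15 kg/min; concentrate = 215.85 kg/min.
MgSO4 reaching the mixer = 30.464 (from concentrate) + 491×0.494 = 273.02 kg/min.
Product flow = 215.85 + 491 = 706.85 kg/min; MgSO4 fraction = 0.3862.

0.3862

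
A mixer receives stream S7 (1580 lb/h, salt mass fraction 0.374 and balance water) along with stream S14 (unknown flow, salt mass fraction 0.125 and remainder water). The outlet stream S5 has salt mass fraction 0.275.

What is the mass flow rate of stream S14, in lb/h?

1043 lb/h

Let S14 be the unknown flow. Total out = 1580 + S14.
salt balance: 590.92 + 0.125·S14 = 0.275·(1580 + S14)
(0.125 − 0.275)·S14 = 0.275×1580 − 590.92 = -156.42
S14 = -156.42 / -0.150 = 1042.8 lb/h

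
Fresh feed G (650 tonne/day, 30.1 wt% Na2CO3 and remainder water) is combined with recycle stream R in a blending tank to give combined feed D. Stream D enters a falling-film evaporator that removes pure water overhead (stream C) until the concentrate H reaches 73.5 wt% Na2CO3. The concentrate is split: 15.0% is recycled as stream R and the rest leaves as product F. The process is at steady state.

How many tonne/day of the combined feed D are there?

Overall Na2CO3 balance (none leaves overhead): Na2CO3 in fresh feed = Na2CO3 in product, i.e. 650×0.301 = (1−0.150)·H·0.735.
H = 195.65/(0.735×0.850) = 313.17 tonne/day.
Recycle R = 0.150×313.17 = 46.975 tonne/day.
Combined feed D = 650 + 46.975 = 696.97 tonne/day.

697 tonne/day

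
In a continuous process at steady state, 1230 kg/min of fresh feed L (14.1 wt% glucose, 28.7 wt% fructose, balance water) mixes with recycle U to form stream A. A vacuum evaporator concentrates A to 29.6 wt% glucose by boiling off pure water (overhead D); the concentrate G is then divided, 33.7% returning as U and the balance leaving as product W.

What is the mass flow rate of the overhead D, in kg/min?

Overall glucose balance (none leaves overhead): glucose in fresh feed = glucose in product, i.e. 1230×0.141 = (1−0.337)·G·0.296.
G = 173.43/(0.296×0.663) = 883.73 kg/min.
Recycle U = 0.337×883.73 = 297.82 kg/min.
Combined feed A = 1230 + 297.82 = 1527.8 kg/min.
Overhead D = A − G = 1527.8 − 883.73 = 644.09 kg/min.

644.1 kg/min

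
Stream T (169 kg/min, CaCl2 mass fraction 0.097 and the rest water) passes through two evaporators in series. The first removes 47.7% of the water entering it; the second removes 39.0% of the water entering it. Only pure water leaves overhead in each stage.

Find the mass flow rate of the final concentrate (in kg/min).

65.08 kg/min

water in feed = 169×0.903 = 152.61 kg/min.
After stage 1: water left = (1−0.477)×152.61 = 79.813; stream total = 96.206 kg/min.
After stage 2: water left = (1−0.390)×79.813 = 48.686; final concentrate = 65.079 kg/min.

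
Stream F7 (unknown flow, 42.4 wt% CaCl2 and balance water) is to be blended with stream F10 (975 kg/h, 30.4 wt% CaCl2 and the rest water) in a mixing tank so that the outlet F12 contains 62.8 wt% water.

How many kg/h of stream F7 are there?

Let F7 be the unknown flow. Total out = 975 + F7.
water balance: 678.6 + 0.576·F7 = 0.628·(975 + F7)
(0.576 − 0.628)·F7 = 0.628×975 − 678.6 = -66.3
F7 = -66.3 / -0.052 = 1275 kg/h

1275 kg/h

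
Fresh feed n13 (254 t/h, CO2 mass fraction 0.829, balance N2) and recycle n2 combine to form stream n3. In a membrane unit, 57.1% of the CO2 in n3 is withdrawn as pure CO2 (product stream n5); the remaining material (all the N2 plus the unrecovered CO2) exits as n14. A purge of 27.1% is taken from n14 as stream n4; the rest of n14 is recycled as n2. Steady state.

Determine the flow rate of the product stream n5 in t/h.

CO2 in n3: m_A = 254×0.829 + (1−0.271)·(1−0.571)·m_A, so m_A = 210.57/0.6873 = 306.39 t/h.
Product n5 = 0.571×306.39 = 174.95 t/h.

174.9 t/h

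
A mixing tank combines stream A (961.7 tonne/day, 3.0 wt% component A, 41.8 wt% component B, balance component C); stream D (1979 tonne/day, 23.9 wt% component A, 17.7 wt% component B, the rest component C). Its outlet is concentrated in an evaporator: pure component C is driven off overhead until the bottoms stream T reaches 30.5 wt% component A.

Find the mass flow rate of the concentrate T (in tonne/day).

1645 tonne/day

component A entering = 961.7×0.030 + 1979×0.239 = 501.83 tonne/day.
All component A reports to T, so T = 501.83/0.305 = 1645.4 tonne/day.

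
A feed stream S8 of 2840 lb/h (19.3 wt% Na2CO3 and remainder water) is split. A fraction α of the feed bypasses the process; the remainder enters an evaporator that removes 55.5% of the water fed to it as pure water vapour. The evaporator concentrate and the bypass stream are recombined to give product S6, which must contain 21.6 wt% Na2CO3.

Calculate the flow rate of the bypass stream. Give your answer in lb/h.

All 2840×0.193 = 548.12 lb/h of Na2CO3 reaches S6, so S6 = 548.12/0.216 = 2537.6 lb/h and vapour = 302.41 lb/h.
The evaporator receives (1−α)·2840 of feed at 0.807 water and removes 0.555 of that water:
0.555×0.807×(1−α)×2840 = 302.41
(1−α) = 302.41/1272 = 0.2377;  α = 0.7623.
Bypass flow = 0.7623×2840 = 2164.8 lb/h.

2165 lb/h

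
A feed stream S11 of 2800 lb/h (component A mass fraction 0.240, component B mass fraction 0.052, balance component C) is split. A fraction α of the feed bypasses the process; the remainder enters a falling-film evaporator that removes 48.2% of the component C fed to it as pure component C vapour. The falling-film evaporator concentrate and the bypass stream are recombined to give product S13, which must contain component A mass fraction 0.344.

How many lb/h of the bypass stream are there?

319.4 lb/h

All 2800×0.240 = 672 lb/h of component A reaches S13, so S13 = 672/0.344 = 1953.5 lb/h and vapour = 846.51 lb/h.
The evaporator receives (1−α)·2800 of feed at 0.708 component C and removes 0.482 of that component C:
0.482×0.708×(1−α)×2800 = 846.51
(1−α) = 846.51/955.52 = 0.8859;  α = 0.1141.
Bypass flow = 0.1141×2800 = 319.42 lb/h.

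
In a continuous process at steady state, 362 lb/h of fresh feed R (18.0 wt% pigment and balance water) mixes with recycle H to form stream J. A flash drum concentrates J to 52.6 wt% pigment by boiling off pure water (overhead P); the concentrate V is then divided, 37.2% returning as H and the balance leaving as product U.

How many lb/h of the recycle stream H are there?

Overall pigment balance (none leaves overhead): pigment in fresh feed = pigment in product, i.e. 362×0.180 = (1−0.372)·V·0.526.
V = 65.16/(0.526×0.628) = 197.26 lb/h.
Recycle H = 0.372×197.26 = 73.38 lb/h.

73.38 lb/h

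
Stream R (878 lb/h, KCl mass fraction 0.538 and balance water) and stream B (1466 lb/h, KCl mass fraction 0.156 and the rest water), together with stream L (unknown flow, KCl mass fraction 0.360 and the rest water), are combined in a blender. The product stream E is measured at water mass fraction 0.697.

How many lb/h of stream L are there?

160.9 lb/h

Let L be the unknown flow. Total out = 2344 + L.
water balance: 1642.9 + 0.640·L = 0.697·(2344 + L)
(0.640 − 0.697)·L = 0.697×2344 − 1642.9 = -9.172
L = -9.172 / -0.057 = 160.91 lb/h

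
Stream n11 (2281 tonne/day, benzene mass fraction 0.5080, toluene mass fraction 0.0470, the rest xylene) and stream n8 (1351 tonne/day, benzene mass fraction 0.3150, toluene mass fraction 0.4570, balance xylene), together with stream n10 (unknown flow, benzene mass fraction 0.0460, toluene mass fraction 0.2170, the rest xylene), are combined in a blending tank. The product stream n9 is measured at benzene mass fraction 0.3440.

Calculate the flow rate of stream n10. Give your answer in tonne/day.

Let n10 be the unknown flow. Total out = 3632 + n10.
benzene balance: 1584.3 + 0.046·n10 = 0.344·(3632 + n10)
(0.046 − 0.344)·n10 = 0.344×3632 − 1584.3 = -334.91
n10 = -334.91 / -0.298 = 1123.8 tonne/day

1124 tonne/day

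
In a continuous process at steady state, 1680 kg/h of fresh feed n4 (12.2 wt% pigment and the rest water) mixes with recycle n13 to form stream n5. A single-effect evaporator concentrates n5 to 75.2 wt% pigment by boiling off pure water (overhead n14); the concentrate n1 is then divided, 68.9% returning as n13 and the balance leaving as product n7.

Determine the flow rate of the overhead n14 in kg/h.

1407 kg/h

Overall pigment balance (none leaves overhead): pigment in fresh feed = pigment in product, i.e. 1680×0.122 = (1−0.689)·n1·0.752.
n1 = 204.96/(0.752×0.311) = 876.38 kg/h.
Recycle n13 = 0.689×876.38 = 603.82 kg/h.
Combined feed n5 = 1680 + 603.82 = 2283.8 kg/h.
Overhead n14 = n5 − n1 = 2283.8 − 876.38 = 1407.4 kg/h.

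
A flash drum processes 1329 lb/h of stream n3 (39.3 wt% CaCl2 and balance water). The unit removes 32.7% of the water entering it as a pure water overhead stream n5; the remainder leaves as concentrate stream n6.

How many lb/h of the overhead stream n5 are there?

263.8 lb/h

water entering = 1329×0.607 = 806.7 lb/h; overhead removed = 0.327×806.7 = 263.79 lb/h.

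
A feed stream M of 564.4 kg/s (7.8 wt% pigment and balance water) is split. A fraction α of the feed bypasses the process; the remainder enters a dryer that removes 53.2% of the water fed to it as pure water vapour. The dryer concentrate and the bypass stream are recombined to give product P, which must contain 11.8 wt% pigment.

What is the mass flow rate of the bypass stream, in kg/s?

174.3 kg/s

All 564.4×0.078 = 44.023 kg/s of pigment reaches P, so P = 44.023/0.118 = 373.08 kg/s and vapour = 191.32 kg/s.
The evaporator receives (1−α)·564.4 of feed at 0.922 water and removes 0.532 of that water:
0.532×0.922×(1−α)×564.4 = 191.32
(1−α) = 191.32/276.84 = 0.6911;  α = 0.3089.
Bypass flow = 0.3089×564.4 = 174.35 kg/s.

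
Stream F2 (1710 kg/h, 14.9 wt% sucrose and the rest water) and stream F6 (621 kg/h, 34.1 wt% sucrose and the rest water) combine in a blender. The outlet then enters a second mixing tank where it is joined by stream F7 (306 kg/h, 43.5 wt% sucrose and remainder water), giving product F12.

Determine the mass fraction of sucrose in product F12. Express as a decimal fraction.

Overall, product flow = 2637 kg/h.
sucrose in = 1710×0.149 + 621×0.341 + 306×0.435 = 599.66 kg/h.
sucrose fraction in F12 = 0.227.

0.227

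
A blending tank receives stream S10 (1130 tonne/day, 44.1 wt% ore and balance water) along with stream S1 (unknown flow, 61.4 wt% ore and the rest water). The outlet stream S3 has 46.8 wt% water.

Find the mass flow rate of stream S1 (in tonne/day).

1254 tonne/day

Let S1 be the unknown flow. Total out = 1130 + S1.
water balance: 631.67 + 0.386·S1 = 0.468·(1130 + S1)
(0.386 − 0.468)·S1 = 0.468×1130 − 631.67 = -102.83
S1 = -102.83 / -0.082 = 1254 tonne/day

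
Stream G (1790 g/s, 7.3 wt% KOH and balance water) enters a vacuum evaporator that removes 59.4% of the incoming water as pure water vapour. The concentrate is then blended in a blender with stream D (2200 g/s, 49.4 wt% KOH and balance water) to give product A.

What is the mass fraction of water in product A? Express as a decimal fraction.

Vapour removed = 0.594×0.927×1790 = 985.64 g/s; concentrate = 804.36 g/s.
water reaching the mixer = 673.69 (from concentrate) + 2200×0.506 = 1786.9 g/s.
Product flow = 804.36 + 2200 = 3004.4 g/s; water fraction = 0.595.

0.595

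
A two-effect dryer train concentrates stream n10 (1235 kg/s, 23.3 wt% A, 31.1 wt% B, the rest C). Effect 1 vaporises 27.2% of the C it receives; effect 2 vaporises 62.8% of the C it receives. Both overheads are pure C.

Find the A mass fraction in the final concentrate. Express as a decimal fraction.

C in feed = 1235×0.456 = 563.16 kg/s.
After stage 1: C left = (1−0.272)×563.16 = 409.98; stream total = 1081.8 kg/s.
After stage 2: C left = (1−0.628)×409.98 = 152.51; final concentrate = 824.35 kg/s.
A fraction = 287.75/824.35 = 0.349.

0.349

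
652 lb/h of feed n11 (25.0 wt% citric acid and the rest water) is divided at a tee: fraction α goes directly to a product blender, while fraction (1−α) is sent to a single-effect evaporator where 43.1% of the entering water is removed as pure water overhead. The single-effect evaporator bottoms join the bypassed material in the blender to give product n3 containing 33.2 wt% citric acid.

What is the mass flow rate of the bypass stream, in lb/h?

153.8 lb/h

All 652×0.250 = 163 lb/h of citric acid reaches n3, so n3 = 163/0.332 = 490.96 lb/h and vapour = 161.04 lb/h.
The evaporator receives (1−α)·652 of feed at 0.750 water and removes 0.431 of that water:
0.431×0.750×(1−α)×652 = 161.04
(1−α) = 161.04/210.76 = 0.7641;  α = 0.2359.
Bypass flow = 0.2359×652 = 153.82 lb/h.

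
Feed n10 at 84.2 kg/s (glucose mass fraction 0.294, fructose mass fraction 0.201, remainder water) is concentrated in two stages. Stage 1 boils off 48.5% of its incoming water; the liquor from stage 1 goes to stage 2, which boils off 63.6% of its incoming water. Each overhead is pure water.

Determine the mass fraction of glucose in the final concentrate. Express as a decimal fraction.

0.499

water in feed = 84.2×0.505 = 42.521 kg/s.
After stage 1: water left = (1−0.485)×42.521 = 21.898; stream total = 63.577 kg/s.
After stage 2: water left = (1−0.636)×21.898 = 7.971; final concentrate = 49.65 kg/s.
glucose fraction = 24.755/49.65 = 0.499.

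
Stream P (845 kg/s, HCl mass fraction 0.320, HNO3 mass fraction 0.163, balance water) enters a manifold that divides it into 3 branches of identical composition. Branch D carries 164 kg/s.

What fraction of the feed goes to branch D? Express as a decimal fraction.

0.194

Fraction to D = 164/845 = 0.1941.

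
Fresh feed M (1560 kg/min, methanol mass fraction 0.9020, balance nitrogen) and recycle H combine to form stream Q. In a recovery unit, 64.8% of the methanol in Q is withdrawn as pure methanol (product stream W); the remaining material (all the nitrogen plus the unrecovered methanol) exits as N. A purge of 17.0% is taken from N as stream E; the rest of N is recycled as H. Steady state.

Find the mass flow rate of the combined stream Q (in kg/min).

nitrogen enters only via M and leaves only via the purge: 1560×0.098 = 0.170×(nitrogen in N), and the recovery unit passes all nitrogen, so nitrogen in Q = nitrogen in N = 899.29 kg/min.
methanol in Q: m_A = 1560×0.902 + (1−0.170)·(1−0.648)·m_A, so m_A = 1407.1/0.7078 = 1987.9 kg/min.
Q = 1987.9 + 899.29 = 2887.2 kg/min.

2887 kg/min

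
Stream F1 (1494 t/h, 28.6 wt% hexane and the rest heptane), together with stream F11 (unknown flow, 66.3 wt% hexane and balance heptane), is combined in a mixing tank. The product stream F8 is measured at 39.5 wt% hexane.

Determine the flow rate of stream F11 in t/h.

607.6 t/h

Let F11 be the unknown flow. Total out = 1494 + F11.
hexane balance: 427.28 + 0.663·F11 = 0.395·(1494 + F11)
(0.663 − 0.395)·F11 = 0.395×1494 − 427.28 = 162.85
F11 = 162.85 / 0.268 = 607.63 t/h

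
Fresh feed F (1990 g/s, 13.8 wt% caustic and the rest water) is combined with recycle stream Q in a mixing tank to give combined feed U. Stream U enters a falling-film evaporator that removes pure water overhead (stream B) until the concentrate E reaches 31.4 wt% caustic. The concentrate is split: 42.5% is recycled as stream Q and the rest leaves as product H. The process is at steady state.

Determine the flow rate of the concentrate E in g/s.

1521 g/s

Overall caustic balance (none leaves overhead): caustic in fresh feed = caustic in product, i.e. 1990×0.138 = (1−0.425)·E·0.314.
E = 274.62/(0.314×0.575) = 1521 g/s.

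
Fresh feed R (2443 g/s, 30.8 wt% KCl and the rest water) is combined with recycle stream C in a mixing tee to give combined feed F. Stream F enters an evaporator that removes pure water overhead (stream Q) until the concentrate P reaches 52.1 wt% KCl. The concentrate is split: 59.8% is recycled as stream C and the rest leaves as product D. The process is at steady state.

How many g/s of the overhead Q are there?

Overall KCl balance (none leaves overhead): KCl in fresh feed = KCl in product, i.e. 2443×0.308 = (1−0.598)·P·0.521.
P = 752.44/(0.521×0.402) = 3592.6 g/s.
Recycle C = 0.598×3592.6 = 2148.4 g/s.
Combined feed F = 2443 + 2148.4 = 4591.4 g/s.
Overhead Q = F − P = 4591.4 − 3592.6 = 998.77 g/s.

998.8 g/s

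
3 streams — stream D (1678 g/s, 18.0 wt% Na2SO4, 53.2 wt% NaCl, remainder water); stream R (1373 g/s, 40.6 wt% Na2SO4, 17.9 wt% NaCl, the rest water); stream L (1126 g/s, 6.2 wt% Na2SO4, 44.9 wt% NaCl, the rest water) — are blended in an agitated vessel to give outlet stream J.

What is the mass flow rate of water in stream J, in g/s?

1604 g/s

water out = water in = 1678×0.288 + 1373×0.415 + 1126×0.489 = 1603.7 g/s.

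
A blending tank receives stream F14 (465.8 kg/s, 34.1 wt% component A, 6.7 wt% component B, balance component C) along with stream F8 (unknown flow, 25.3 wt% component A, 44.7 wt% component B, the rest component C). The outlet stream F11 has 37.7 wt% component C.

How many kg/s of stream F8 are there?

Let F8 be the unknown flow. Total out = 465.8 + F8.
component C balance: 275.75 + 0.300·F8 = 0.377·(465.8 + F8)
(0.300 − 0.377)·F8 = 0.377×465.8 − 275.75 = -100.15
F8 = -100.15 / -0.077 = 1300.6 kg/s

1301 kg/s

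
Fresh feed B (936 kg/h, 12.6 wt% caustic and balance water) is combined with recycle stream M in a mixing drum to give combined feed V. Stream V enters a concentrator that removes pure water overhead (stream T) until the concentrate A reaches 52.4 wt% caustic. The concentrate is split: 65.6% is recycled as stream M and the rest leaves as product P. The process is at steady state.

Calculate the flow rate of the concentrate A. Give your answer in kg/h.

Overall caustic balance (none leaves overhead): caustic in fresh feed = caustic in product, i.e. 936×0.126 = (1−0.656)·A·0.524.
A = 117.94/(0.524×0.344) = 654.27 kg/h.

654.3 kg/h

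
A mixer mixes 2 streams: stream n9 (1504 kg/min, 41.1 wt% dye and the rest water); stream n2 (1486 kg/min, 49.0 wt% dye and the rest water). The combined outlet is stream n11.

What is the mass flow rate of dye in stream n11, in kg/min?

1346 kg/min

dye out = dye in = 1504×0.411 + 1486×0.490 = 1346.3 kg/min.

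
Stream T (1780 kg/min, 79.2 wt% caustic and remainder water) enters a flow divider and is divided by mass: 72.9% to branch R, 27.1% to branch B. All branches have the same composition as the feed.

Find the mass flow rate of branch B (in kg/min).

482.4 kg/min

Branch B flow = 0.271×1780 = 482.38 kg/min.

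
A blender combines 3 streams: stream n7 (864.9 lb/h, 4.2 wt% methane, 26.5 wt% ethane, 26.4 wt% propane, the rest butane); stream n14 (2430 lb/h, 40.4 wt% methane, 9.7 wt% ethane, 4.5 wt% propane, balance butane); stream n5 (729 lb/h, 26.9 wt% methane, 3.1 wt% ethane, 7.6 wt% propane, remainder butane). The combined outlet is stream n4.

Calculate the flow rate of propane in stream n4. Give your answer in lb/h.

propane out = propane in = 864.9×0.264 + 2430×0.045 + 729×0.076 = 393.09 lb/h.

393.1 lb/h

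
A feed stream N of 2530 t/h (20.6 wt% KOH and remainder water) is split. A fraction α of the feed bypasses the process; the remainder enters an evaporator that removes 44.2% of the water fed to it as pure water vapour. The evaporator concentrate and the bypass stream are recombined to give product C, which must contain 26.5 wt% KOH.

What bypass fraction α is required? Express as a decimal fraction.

0.366

All 2530×0.206 = 521.18 t/h of KOH reaches C, so C = 521.18/0.265 = 1966.7 t/h and vapour = 563.28 t/h.
The evaporator receives (1−α)·2530 of feed at 0.794 water and removes 0.442 of that water:
0.442×0.794×(1−α)×2530 = 563.28
(1−α) = 563.28/887.9 = 0.6344;  α = 0.3656.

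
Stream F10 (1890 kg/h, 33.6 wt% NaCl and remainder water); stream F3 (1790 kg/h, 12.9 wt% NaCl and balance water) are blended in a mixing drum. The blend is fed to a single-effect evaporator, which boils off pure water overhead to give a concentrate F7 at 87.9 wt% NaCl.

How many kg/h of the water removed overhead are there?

2695 kg/h

NaCl entering = 1890×0.336 + 1790×0.129 = 865.95 kg/h.
All NaCl reports to F7, so F7 = 865.95/0.879 = 985.15 kg/h.
Total feed = 3680 kg/h; overhead = 3680 − 985.15 = 2694.8 kg/h.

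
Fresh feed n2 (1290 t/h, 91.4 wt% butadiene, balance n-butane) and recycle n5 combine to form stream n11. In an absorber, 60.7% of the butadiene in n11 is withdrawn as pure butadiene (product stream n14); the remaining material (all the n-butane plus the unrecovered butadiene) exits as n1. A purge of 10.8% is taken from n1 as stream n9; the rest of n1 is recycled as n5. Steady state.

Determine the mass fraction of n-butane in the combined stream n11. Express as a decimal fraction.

n-butane enters only via n2 and leaves only via the purge: 1290×0.086 = 0.108×(n-butane in n1), and the absorber passes all n-butane, so n-butane in n11 = n-butane in n1 = 1027.2 t/h.
butadiene in n11: m_A = 1290×0.914 + (1−0.108)·(1−0.607)·m_A, so m_A = 1179.1/0.6494 = 1815.5 t/h.
n11 = 1815.5 + 1027.2 = 2842.7 t/h.
n-butane fraction in n11 = 1027.2/2842.7 = 0.361.

0.361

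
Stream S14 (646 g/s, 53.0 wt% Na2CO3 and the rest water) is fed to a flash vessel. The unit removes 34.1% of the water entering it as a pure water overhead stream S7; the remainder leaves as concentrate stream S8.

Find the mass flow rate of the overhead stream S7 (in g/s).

water entering = 646×0.470 = 303.62 g/s; overhead removed = 0.341×303.62 = 103.53 g/s.

103.5 g/s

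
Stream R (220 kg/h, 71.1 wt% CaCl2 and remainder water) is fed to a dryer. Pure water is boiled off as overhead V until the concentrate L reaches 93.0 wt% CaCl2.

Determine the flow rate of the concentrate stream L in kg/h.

168.2 kg/h

CaCl2 is conserved: 220×0.711 = 156.42 kg/h all reports to the concentrate.
Concentrate = 156.42/(target fraction) = 168.19 kg/h.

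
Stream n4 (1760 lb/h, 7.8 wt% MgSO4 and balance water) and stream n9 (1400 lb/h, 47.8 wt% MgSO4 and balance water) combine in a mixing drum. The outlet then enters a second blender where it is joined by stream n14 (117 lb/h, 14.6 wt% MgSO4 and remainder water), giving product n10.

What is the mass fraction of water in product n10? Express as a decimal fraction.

Overall, product flow = 3277 lb/h.
water in = 1760×0.922 + 1400×0.522 + 117×0.854 = 2453.4 lb/h.
water fraction in n10 = 0.7487.

0.7487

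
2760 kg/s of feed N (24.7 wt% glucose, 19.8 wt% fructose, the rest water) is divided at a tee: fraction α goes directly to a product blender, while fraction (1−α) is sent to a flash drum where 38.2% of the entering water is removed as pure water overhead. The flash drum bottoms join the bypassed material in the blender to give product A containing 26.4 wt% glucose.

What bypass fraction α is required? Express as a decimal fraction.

All 2760×0.247 = 681.72 kg/s of glucose reaches A, so A = 681.72/0.264 = 2582.3 kg/s and vapour = 177.73 kg/s.
The evaporator receives (1−α)·2760 of feed at 0.555 water and removes 0.382 of that water:
0.382×0.555×(1−α)×2760 = 177.73
(1−α) = 177.73/585.15 = 0.3037;  α = 0.6963.

0.696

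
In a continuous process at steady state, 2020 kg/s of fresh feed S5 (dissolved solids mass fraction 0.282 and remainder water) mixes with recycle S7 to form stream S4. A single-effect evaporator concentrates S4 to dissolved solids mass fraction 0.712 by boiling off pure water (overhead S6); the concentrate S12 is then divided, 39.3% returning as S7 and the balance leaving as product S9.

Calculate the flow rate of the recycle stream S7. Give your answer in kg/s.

518 kg/s

Overall dissolved solids balance (none leaves overhead): dissolved solids in fresh feed = dissolved solids in product, i.e. 2020×0.282 = (1−0.393)·S12·0.712.
S12 = 569.64/(0.712×0.607) = 1318 kg/s.
Recycle S7 = 0.393×1318 = 517.99 kg/s.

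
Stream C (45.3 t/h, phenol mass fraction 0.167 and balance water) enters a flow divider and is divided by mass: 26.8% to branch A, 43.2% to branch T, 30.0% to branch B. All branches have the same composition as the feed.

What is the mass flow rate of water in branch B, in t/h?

Branch B total = 0.300×45.3 = 13.59 t/h.
water in B = 0.833×13.59 = 11.32 t/h.

11.32 t/h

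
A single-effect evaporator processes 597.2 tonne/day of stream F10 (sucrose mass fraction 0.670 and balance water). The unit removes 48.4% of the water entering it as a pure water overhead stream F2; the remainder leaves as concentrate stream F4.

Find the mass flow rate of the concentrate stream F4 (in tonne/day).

water entering = 597.2×0.330 = 197.08 tonne/day; overhead removed = 0.484×197.08 = 95.385 tonne/day.
Concentrate = 597.2 − 95.385 = 501.82 tonne/day.

501.8 tonne/day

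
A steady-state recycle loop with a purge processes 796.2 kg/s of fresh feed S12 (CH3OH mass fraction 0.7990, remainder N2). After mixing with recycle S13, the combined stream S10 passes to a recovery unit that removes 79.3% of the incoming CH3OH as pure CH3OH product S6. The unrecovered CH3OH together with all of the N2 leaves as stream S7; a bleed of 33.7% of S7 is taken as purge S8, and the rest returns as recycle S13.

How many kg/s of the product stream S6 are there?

584.7 kg/s

CH3OH in S10: m_A = 796.2×0.799 + (1−0.337)·(1−0.793)·m_A, so m_A = 636.16/0.8628 = 737.36 kg/s.
Product S6 = 0.793×737.36 = 584.73 kg/s.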